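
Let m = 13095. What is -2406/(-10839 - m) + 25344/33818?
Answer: 57329117/67450001 ≈ 0.84995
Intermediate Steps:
-2406/(-10839 - m) + 25344/33818 = -2406/(-10839 - 1*13095) + 25344/33818 = -2406/(-10839 - 13095) + 25344*(1/33818) = -2406/(-23934) + 12672/16909 = -2406*(-1/23934) + 12672/16909 = 401/3989 + 12672/16909 = 57329117/67450001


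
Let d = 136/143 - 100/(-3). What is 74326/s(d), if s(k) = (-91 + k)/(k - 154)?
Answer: 3817234708/24331 ≈ 1.5689e+5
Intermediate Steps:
d = 14708/429 (d = 136*(1/143) - 100*(-⅓) = 136/143 + 100/3 = 14708/429 ≈ 34.284)
s(k) = (-91 + k)/(-154 + k)
74326/s(d) = 74326/(((-91 + 14708/429)/(-154 + 14708/429))) = 74326/((-24331/429/(-51358/429))) = 74326/((-429/51358*(-24331/429))) = 74326/(24331/51358) = 74326*(51358/24331) = 3817234708/24331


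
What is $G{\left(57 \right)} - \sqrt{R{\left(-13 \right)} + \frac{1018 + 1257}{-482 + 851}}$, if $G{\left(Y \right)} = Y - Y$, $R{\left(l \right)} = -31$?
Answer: $- \frac{2 i \sqrt{93931}}{123} \approx - 4.9834 i$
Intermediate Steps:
$G{\left(Y \right)} = 0$
$G{\left(57 \right)} - \sqrt{R{\left(-13 \right)} + \frac{1018 + 1257}{-482 + 851}} = 0 - \sqrt{-31 + \frac{1018 + 1257}{-482 + 851}} = 0 - \sqrt{-31 + \frac{2275}{369}} = 0 - \sqrt{- \frac{9164}{369}} = 0 - \frac{2 i \sqrt{93931}}{123} = - \frac{2 i \sqrt{93931}}{123}$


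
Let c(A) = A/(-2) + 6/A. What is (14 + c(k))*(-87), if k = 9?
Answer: -1769/2 ≈ -884.50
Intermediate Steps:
c(A) = 6/A - A/2 (c(A) = A*(-1/2) + 6/A = -A/2 + 6/A = 6/A - A/2)
(14 + c(k))*(-87) = (14 + (6/9 - 1/2*9))*(-87) = (14 + (6*(1/9) - 9/2))*(-87) = (14 + (2/3 - 9/2))*(-87) = (14 - 23/6)*(-87) = (61/6)*(-87) = -1769/2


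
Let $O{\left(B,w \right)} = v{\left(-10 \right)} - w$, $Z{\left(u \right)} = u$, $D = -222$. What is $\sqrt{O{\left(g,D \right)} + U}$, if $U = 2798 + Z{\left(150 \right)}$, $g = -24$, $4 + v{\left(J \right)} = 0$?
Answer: $\sqrt{3166} \approx 56.267$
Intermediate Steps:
$v{\left(J \right)} = -4$ ($v{\left(J \right)} = -4 + 0 = -4$)
$O{\left(B,w \right)} = -4 - w$
$U = 2948$ ($U = 2798 + 150 = 2948$)
$\sqrt{O{\left(g,D \right)} + U} = \sqrt{\left(-4 - -222\right) + 2948} = \sqrt{\left(-4 + 222\right) + 2948} = \sqrt{218 + 2948} = \sqrt{3166}$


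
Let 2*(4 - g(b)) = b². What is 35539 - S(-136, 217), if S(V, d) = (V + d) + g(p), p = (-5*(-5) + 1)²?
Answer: 263942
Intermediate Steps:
p = 676 (p = (25 + 1)² = 26² = 676)
g(b) = 4 - b²/2
S(V, d) = -228484 + V + d (S(V, d) = (V + d) + (4 - ½*676²) = (V + d) + (4 - ½*456976) = (V + d) + (4 - 228488) = (V + d) - 228484 = -228484 + V + d)
35539 - S(-136, 217) = 35539 - (-228484 - 136 + 217) = 35539 - 1*(-228403) = 35539 + 228403 = 263942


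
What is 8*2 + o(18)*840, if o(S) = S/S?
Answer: 856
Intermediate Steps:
o(S) = 1
8*2 + o(18)*840 = 8*2 + 1*840 = 16 + 840 = 856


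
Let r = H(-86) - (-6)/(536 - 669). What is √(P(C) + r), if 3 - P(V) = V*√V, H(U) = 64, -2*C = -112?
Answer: √(1184365 - 1981168*√14)/133 ≈ 18.765*I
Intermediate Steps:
C = 56 (C = -½*(-112) = 56)
P(V) = 3 - V^(3/2) (P(V) = 3 - V*√V = 3 - V^(3/2))
r = 8506/133 (r = 64 - (-6)/(536 - 669) = 64 - (-6)/(-133) = 64 - (-1)*(-6)/133 = 64 - 1*6/133 = 64 - 6/133 = 8506/133 ≈ 63.955)
√(P(C) + r) = √((3 - 56^(3/2)) + 8506/133) = √((3 - 112*√14) + 8506/133) = √(8905/133 - 112*√14)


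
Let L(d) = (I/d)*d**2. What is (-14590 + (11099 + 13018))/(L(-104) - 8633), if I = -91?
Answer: 9527/831 ≈ 11.465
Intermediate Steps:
L(d) = -91*d (L(d) = (-91/d)*d**2 = -91*d)
(-14590 + (11099 + 13018))/(L(-104) - 8633) = (-14590 + (11099 + 13018))/(-91*(-104) - 8633) = (-14590 + 24117)/(9464 - 8633) = 9527/831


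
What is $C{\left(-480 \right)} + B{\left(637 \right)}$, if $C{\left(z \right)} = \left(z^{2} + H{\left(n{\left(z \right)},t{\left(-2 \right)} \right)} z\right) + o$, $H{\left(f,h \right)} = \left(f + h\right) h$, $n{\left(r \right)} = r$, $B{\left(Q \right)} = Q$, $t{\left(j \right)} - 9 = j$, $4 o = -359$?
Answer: $\frac{7280909}{4} \approx 1.8202 \cdot 10^{6}$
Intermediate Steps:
$o = - \frac{359}{4}$ ($o = \frac{1}{4} \left(-359\right) = - \frac{359}{4} \approx -89.75$)
$t{\left(j \right)} = 9 + j$
$H{\left(f,h \right)} = h \left(f + h\right)$
$C{\left(z \right)} = - \frac{359}{4} + z^{2} + z \left(49 + 7 z\right)$ ($C{\left(z \right)} = \left(z^{2} + \left(9 - 2\right) \left(z + \left(9 - 2\right)\right) z\right) - \frac{359}{4} = \left(z^{2} + 7 \left(z + 7\right) z\right) - \frac{359}{4} = \left(z^{2} + 7 \left(7 + z\right) z\right) - \frac{359}{4} = \left(z^{2} + \left(49 + 7 z\right) z\right) - \frac{359}{4} = \left(z^{2} + z \left(49 + 7 z\right)\right) - \frac{359}{4} = - \frac{359}{4} + z^{2} + z \left(49 + 7 z\right)$)
$C{\left(-480 \right)} + B{\left(637 \right)} = \left(- \frac{359}{4} + 8 \left(-480\right)^{2} + 49 \left(-480\right)\right) + 637 = \left(- \frac{359}{4} + 8 \cdot 230400 - 23520\right) + 637 = \left(- \frac{359}{4} + 1843200 - 23520\right) + 637 = \frac{7278361}{4} + 637 = \frac{7280909}{4}$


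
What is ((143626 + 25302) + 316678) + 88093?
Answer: 573699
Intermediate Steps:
((143626 + 25302) + 316678) + 88093 = (168928 + 316678) + 88093 = 485606 + 88093 = 573699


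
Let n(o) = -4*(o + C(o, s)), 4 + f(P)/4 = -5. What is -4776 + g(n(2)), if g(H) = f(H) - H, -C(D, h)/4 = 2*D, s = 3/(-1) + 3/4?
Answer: -4868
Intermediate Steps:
s = -9/4 (s = 3*(-1) + 3*(¼) = -3 + ¾ = -9/4 ≈ -2.2500)
f(P) = -36 (f(P) = -16 + 4*(-5) = -16 - 20 = -36)
C(D, h) = -8*D
n(o) = 28*o (n(o) = -4*(o - 8*o) = -(-28)*o = 28*o)
g(H) = -36 - H
-4776 + g(n(2)) = -4776 + (-36 - 28*2) = -4776 + (-36 - 1*56) = -4776 + (-36 - 56) = -4776 - 92 = -4868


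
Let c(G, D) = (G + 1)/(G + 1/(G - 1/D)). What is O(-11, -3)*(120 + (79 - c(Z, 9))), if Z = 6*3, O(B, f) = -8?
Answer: -242288/153 ≈ -1583.6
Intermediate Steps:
Z = 18
c(G, D) = (1 + G)/(G + 1/(G - 1/D))
O(-11, -3)*(120 + (79 - c(Z, 9))) = -8*(120 + (79 - (-1 - 1*18 + 9*18 + 9*18²)/(9 - 1*18 + 9*18²))) = -8*(120 + (79 - (-1 - 18 + 162 + 9*324)/(9 - 18 + 9*324))) = -8*(120 + (79 - (-1 - 18 + 162 + 2916)/(9 - 18 + 2916))) = -8*(120 + (79 - 3059/2907)) = -8*(120 + (79 - 1*161/153)) = -8*(120 + (79 - 161/153)) = -8*(120 + 11926/153) = -8*30286/153 = -242288/153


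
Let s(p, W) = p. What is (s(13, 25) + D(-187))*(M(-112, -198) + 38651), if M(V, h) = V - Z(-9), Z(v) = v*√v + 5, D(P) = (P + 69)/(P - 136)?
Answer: 166351278/323 + 116559*I/323 ≈ 5.1502e+5 + 360.86*I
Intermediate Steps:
D(P) = (69 + P)/(-136 + P)
Z(v) = 5 + v^(3/2) (Z(v) = v^(3/2) + 5 = 5 + v^(3/2))
M(V, h) = -5 + V + 27*I (M(V, h) = V - (5 + (-9)^(3/2)) = V - (5 - 27*I) = V + (-5 + 27*I) = -5 + V + 27*I)
(s(13, 25) + D(-187))*(M(-112, -198) + 38651) = (13 + (69 - 187)/(-136 - 187))*((-5 - 112 + 27*I) + 38651) = (13 - 118/(-323))*((-117 + 27*I) + 38651) = (13 - 1/323*(-118))*(38534 + 27*I) = (13 + 118/323)*(38534 + 27*I) = 4317*(38534 + 27*I)/323 = 166351278/323 + 116559*I/323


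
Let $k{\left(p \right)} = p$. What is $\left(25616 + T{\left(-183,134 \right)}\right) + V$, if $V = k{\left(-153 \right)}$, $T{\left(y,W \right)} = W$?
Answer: $25597$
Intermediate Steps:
$V = -153$
$\left(25616 + T{\left(-183,134 \right)}\right) + V = \left(25616 + 134\right) - 153 = 25750 - 153 = 25597$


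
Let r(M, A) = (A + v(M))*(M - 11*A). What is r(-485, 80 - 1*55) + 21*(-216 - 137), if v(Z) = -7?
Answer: -21093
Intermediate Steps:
r(M, A) = (-7 + A)*(M - 11*A) (r(M, A) = (A - 7)*(M - 11*A) = (-7 + A)*(M - 11*A))
r(-485, 80 - 1*55) + 21*(-216 - 137) = (-11*(80 - 1*55)² - 7*(-485) + 77*(80 - 1*55) + (80 - 1*55)*(-485)) + 21*(-216 - 137) = (-11*(80 - 55)² + 3395 + 77*(80 - 55) + (80 - 55)*(-485)) + 21*(-353) = (-11*25² + 3395 + 77*25 + 25*(-485)) - 7413 = (-11*625 + 3395 + 1925 - 12125) - 7413 = (-6875 + 3395 + 1925 - 12125) - 7413 = -13680 - 7413 = -21093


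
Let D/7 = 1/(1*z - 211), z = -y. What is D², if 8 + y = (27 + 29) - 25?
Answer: 49/54756 ≈ 0.00089488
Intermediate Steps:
y = 23 (y = -8 + ((27 + 29) - 25) = -8 + (56 - 25) = -8 + 31 = 23)
z = -23 (z = -1*23 = -23)
D = -7/234 (D = 7/(1*(-23) - 211) = 7/(-23 - 211) = 7/(-234) = 7*(-1/234) = -7/234 ≈ -0.029915)
D² = (-7/234)² = 49/54756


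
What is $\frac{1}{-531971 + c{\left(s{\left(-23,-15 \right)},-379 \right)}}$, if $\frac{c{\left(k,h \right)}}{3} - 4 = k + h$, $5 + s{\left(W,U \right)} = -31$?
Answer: $- \frac{1}{533204} \approx -1.8755 \cdot 10^{-6}$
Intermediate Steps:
$s{\left(W,U \right)} = -36$ ($s{\left(W,U \right)} = -5 - 31 = -36$)
$c{\left(k,h \right)} = 12 + 3 h + 3 k$ ($c{\left(k,h \right)} = 12 + 3 \left(k + h\right) = 12 + 3 \left(h + k\right) = 12 + \left(3 h + 3 k\right) = 12 + 3 h + 3 k$)
$\frac{1}{-531971 + c{\left(s{\left(-23,-15 \right)},-379 \right)}} = \frac{1}{-531971 + \left(12 + 3 \left(-379\right) + 3 \left(-36\right)\right)} = \frac{1}{-531971 - 1233} = \frac{1}{-533204} = - \frac{1}{533204}$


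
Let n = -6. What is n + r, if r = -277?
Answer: -283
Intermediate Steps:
n + r = -6 - 277 = -283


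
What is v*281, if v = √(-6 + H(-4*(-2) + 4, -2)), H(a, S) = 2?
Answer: 562*I ≈ 562.0*I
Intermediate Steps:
v = 2*I (v = √(-6 + 2) = √(-4) = 2*I ≈ 2.0*I)
v*281 = (2*I)*281 = 562*I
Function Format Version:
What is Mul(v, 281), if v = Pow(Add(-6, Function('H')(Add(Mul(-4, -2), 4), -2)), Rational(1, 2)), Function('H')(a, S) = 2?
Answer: Mul(562, I) ≈ Mul(562.00, I)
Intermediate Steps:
v = Mul(2, I) (v = Pow(Add(-6, 2), Rational(1, 2)) = Pow(-4, Rational(1, 2)) = Mul(2, I) ≈ Mul(2.0000, I))
Mul(v, 281) = Mul(Mul(2, I), 281) = Mul(562, I)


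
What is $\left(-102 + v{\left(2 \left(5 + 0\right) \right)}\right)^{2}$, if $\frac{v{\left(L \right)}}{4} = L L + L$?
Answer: $114244$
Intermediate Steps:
$v{\left(L \right)} = 4 L + 4 L^{2}$ ($v{\left(L \right)} = 4 \left(L L + L\right) = 4 \left(L^{2} + L\right) = 4 \left(L + L^{2}\right) = 4 L + 4 L^{2}$)
$\left(-102 + v{\left(2 \left(5 + 0\right) \right)}\right)^{2} = \left(-102 + 4 \cdot 2 \left(5 + 0\right) \left(1 + 2 \left(5 + 0\right)\right)\right)^{2} = \left(-102 + 4 \cdot 2 \cdot 5 \left(1 + 2 \cdot 5\right)\right)^{2} = \left(-102 + 4 \cdot 10 \left(1 + 10\right)\right)^{2} = \left(-102 + 4 \cdot 10 \cdot 11\right)^{2} = \left(-102 + 440\right)^{2} = 338^{2} = 114244$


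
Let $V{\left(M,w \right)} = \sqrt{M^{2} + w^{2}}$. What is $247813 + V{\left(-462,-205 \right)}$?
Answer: $247813 + \sqrt{255469} \approx 2.4832 \cdot 10^{5}$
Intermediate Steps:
$247813 + V{\left(-462,-205 \right)} = 247813 + \sqrt{\left(-462\right)^{2} + \left(-205\right)^{2}} = 247813 + \sqrt{213444 + 42025} = 247813 + \sqrt{255469}$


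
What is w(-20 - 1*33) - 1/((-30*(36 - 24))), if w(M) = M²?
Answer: 1011241/360 ≈ 2809.0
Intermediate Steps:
w(-20 - 1*33) - 1/((-30*(36 - 24))) = (-20 - 1*33)² - 1/((-30*(36 - 24))) = (-20 - 33)² - 1/((-30*12)) = (-53)² - 1/(-360) = 2809 - 1*(-1/360) = 2809 + 1/360 = 1011241/360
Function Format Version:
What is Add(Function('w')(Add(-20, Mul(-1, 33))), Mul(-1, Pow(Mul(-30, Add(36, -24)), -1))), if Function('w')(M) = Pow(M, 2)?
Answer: Rational(1011241, 360) ≈ 2809.0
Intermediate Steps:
Add(Function('w')(Add(-20, Mul(-1, 33))), Mul(-1, Pow(Mul(-30, Add(36, -24)), -1))) = Add(Pow(Add(-20, Mul(-1, 33)), 2), Mul(-1, Pow(Mul(-30, Add(36, -24)), -1))) = Add(Pow(Add(-20, -33), 2), Mul(-1, Pow(Mul(-30, 12), -1))) = Add(Pow(-53, 2), Mul(-1, Pow(-360, -1))) = Add(2809, Mul(-1, Rational(-1, 360))) = Add(2809, Rational(1, 360)) = Rational(1011241, 360)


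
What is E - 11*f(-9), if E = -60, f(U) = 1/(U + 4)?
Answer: -289/5 ≈ -57.800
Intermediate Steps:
f(U) = 1/(4 + U)
E - 11*f(-9) = -60 - 11/(4 - 9) = -60 - 11/(-5) = -60 - 11*(-⅕) = -60 + 11/5 = -289/5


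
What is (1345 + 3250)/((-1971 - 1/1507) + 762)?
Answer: -6924665/1821964 ≈ -3.8007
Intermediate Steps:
(1345 + 3250)/((-1971 - 1/1507) + 762) = 4595/((-1971 - 1*1/1507) + 762) = 4595/((-1971 - 1/1507) + 762) = 4595/(-2970298/1507 + 762) = 4595/(-1821964/1507) = 4595*(-1507/1821964) = -6924665/1821964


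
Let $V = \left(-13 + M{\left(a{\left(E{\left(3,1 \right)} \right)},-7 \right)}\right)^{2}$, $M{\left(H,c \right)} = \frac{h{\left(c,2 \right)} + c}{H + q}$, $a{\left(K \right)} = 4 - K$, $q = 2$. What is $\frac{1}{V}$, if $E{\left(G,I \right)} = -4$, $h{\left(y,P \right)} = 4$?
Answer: $\frac{100}{17689} \approx 0.0056532$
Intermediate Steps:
$M{\left(H,c \right)} = \frac{4 + c}{2 + H}$ ($M{\left(H,c \right)} = \frac{4 + c}{H + 2} = \frac{4 + c}{2 + H}$)
$V = \frac{17689}{100}$ ($V = \left(-13 + \frac{4 - 7}{2 + \left(4 - -4\right)}\right)^{2} = \left(-13 + \frac{1}{2 + \left(4 + 4\right)} \left(-3\right)\right)^{2} = \left(-13 + \frac{1}{2 + 8} \left(-3\right)\right)^{2} = \left(-13 + \frac{1}{10} \left(-3\right)\right)^{2} = \left(-13 - \frac{3}{10}\right)^{2} = \left(- \frac{133}{10}\right)^{2} = \frac{17689}{100} \approx 176.89$)
$\frac{1}{V} = \frac{1}{\frac{17689}{100}} = \frac{100}{17689}$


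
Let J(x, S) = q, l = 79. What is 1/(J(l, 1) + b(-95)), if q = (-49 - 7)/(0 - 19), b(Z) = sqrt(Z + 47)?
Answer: 133/2558 - 361*I*sqrt(3)/5116 ≈ 0.051994 - 0.12222*I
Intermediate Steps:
b(Z) = sqrt(47 + Z)
q = 56/19 (q = -56/(-19) = -56*(-1/19) = 56/19 ≈ 2.9474)
J(x, S) = 56/19
1/(J(l, 1) + b(-95)) = 1/(56/19 + sqrt(47 - 95)) = 1/(56/19 + sqrt(-48)) = 1/(56/19 + 4*I*sqrt(3))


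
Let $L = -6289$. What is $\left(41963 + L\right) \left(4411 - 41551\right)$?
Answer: $-1324932360$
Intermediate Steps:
$\left(41963 + L\right) \left(4411 - 41551\right) = \left(41963 - 6289\right) \left(4411 - 41551\right) = 35674 \left(-37140\right) = -1324932360$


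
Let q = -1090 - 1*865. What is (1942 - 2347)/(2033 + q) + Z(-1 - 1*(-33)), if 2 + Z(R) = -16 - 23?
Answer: -1201/26 ≈ -46.192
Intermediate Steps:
q = -1955 (q = -1090 - 865 = -1955)
Z(R) = -41 (Z(R) = -2 + (-16 - 23) = -2 - 39 = -41)
(1942 - 2347)/(2033 + q) + Z(-1 - 1*(-33)) = (1942 - 2347)/(2033 - 1955) - 41 = -405/78 - 41 = -405*1/78 - 41 = -135/26 - 41 = -1201/26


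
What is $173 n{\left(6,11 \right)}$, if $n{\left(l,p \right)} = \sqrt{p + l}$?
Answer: $173 \sqrt{17} \approx 713.3$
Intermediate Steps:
$n{\left(l,p \right)} = \sqrt{l + p}$
$173 n{\left(6,11 \right)} = 173 \sqrt{6 + 11} = 173 \sqrt{17}$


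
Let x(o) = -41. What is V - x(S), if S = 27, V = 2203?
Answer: 2244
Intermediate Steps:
V - x(S) = 2203 - 1*(-41) = 2203 + 41 = 2244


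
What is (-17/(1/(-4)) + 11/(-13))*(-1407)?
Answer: -1228311/13 ≈ -94486.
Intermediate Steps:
(-17/(1/(-4)) + 11/(-13))*(-1407) = (-17/(-¼) + 11*(-1/13))*(-1407) = (-17*(-4) - 11/13)*(-1407) = (68 - 11/13)*(-1407) = (873/13)*(-1407) = -1228311/13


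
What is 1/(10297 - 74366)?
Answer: -1/64069 ≈ -1.5608e-5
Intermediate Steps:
1/(10297 - 74366) = 1/(-64069) = -1/64069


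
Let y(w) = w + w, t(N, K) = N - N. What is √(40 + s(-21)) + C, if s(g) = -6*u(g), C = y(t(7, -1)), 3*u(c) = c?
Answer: √82 ≈ 9.0554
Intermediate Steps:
u(c) = c/3
t(N, K) = 0
y(w) = 2*w
C = 0 (C = 2*0 = 0)
s(g) = -2*g
√(40 + s(-21)) + C = √(40 - 2*(-21)) + 0 = √(40 + 42) + 0 = √82 + 0 = √82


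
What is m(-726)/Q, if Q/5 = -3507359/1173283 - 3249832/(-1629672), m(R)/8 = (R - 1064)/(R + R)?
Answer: -1296438996661/654112290491 ≈ -1.9820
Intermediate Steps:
m(R) = 4*(-1064 + R)/R (m(R) = 8*((R - 1064)/(R + R)) = 8*((-1064 + R)/((2*R))) = 8*((-1064 + R)*(1/(2*R))) = 8*((-1064 + R)/(2*R)) = 4*(-1064 + R)/R)
Q = -1189295073620/239008306647 (Q = 5*(-3507359/1173283 - 3249832/(-1629672)) = 5*(-3507359*1/1173283 - 3249832*(-1/1629672)) = 5*(-3507359/1173283 + 406229/203709) = 5*(-237859014724/239008306647) = -1189295073620/239008306647 ≈ -4.9760)
m(-726)/Q = (4 - 4256/(-726))/(-1189295073620/239008306647) = (4 - 4256*(-1/726))*(-239008306647/1189295073620) = (4 + 2128/363)*(-239008306647/1189295073620) = (3580/363)*(-239008306647/1189295073620) = -1296438996661/654112290491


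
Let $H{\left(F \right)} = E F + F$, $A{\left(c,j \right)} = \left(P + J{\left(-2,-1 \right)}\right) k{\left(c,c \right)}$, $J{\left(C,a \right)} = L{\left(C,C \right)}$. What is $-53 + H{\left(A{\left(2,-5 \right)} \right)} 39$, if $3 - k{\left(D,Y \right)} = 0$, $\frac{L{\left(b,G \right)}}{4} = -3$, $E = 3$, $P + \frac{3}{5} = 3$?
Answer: $- \frac{22729}{5} \approx -4545.8$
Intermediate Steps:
$P = \frac{12}{5}$ ($P = - \frac{3}{5} + 3 = \frac{12}{5} \approx 2.4$)
$L{\left(b,G \right)} = -12$ ($L{\left(b,G \right)} = 4 \left(-3\right) = -12$)
$J{\left(C,a \right)} = -12$
$k{\left(D,Y \right)} = 3$ ($k{\left(D,Y \right)} = 3 - 0 = 3 + 0 = 3$)
$A{\left(c,j \right)} = - \frac{144}{5}$ ($A{\left(c,j \right)} = \left(\frac{12}{5} - 12\right) 3 = \left(- \frac{48}{5}\right) 3 = - \frac{144}{5}$)
$H{\left(F \right)} = 4 F$ ($H{\left(F \right)} = 3 F + F = 4 F$)
$-53 + H{\left(A{\left(2,-5 \right)} \right)} 39 = -53 + 4 \left(- \frac{144}{5}\right) 39 = -53 - \frac{22464}{5} = - \frac{22729}{5}$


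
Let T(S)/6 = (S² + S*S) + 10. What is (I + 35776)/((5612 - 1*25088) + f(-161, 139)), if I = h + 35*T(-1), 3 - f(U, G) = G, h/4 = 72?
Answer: -9646/4903 ≈ -1.9674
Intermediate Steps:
h = 288 (h = 4*72 = 288)
T(S) = 60 + 12*S² (T(S) = 6*((S² + S*S) + 10) = 6*((S² + S²) + 10) = 6*(2*S² + 10) = 6*(10 + 2*S²) = 60 + 12*S²)
f(U, G) = 3 - G
I = 2808 (I = 288 + 35*(60 + 12*(-1)²) = 288 + 35*(60 + 12*1) = 288 + 35*(60 + 12) = 288 + 35*72 = 288 + 2520 = 2808)
(I + 35776)/((5612 - 1*25088) + f(-161, 139)) = (2808 + 35776)/((5612 - 1*25088) + (3 - 1*139)) = 38584/((5612 - 25088) + (3 - 139)) = 38584/(-19476 - 136) = 38584/(-19612) = 38584*(-1/19612) = -9646/4903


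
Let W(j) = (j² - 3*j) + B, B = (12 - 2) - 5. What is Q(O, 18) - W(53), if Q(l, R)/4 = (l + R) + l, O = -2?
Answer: -2599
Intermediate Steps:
Q(l, R) = 4*R + 8*l (Q(l, R) = 4*((l + R) + l) = 4*((R + l) + l) = 4*(R + 2*l) = 4*R + 8*l)
B = 5 (B = 10 - 5 = 5)
W(j) = 5 + j² - 3*j (W(j) = (j² - 3*j) + 5 = 5 + j² - 3*j)
Q(O, 18) - W(53) = (4*18 + 8*(-2)) - (5 + 53² - 3*53) = (72 - 16) - (5 + 2809 - 159) = 56 - 1*2655 = 56 - 2655 = -2599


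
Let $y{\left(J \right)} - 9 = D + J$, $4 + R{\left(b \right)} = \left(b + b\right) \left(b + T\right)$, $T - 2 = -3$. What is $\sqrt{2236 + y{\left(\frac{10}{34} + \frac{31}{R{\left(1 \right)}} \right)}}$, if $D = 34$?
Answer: $\frac{\sqrt{2625905}}{34} \approx 47.661$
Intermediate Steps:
$T = -1$ ($T = 2 - 3 = -1$)
$R{\left(b \right)} = -4 + 2 b \left(-1 + b\right)$ ($R{\left(b \right)} = -4 + \left(b + b\right) \left(b - 1\right) = -4 + 2 b \left(-1 + b\right)$)
$y{\left(J \right)} = 43 + J$ ($y{\left(J \right)} = 9 + \left(34 + J\right) = 43 + J$)
$\sqrt{2236 + y{\left(\frac{10}{34} + \frac{31}{R{\left(1 \right)}} \right)}} = \sqrt{2236 + \left(43 + \left(\frac{10}{34} + \frac{31}{-4 - 2 + 2 \cdot 1^{2}}\right)\right)} = \sqrt{2236 + \left(43 + \left(10 \cdot \frac{1}{34} + \frac{31}{-4 - 2 + 2 \cdot 1}\right)\right)} = \sqrt{2236 + \left(43 + \left(\frac{5}{17} + \frac{31}{-4 - 2 + 2}\right)\right)} = \sqrt{2236 + \left(43 + \left(\frac{5}{17} + \frac{31}{-4}\right)\right)} = \sqrt{2236 + \left(43 + \left(\frac{5}{17} + 31 \left(- \frac{1}{4}\right)\right)\right)} = \sqrt{2236 + \left(43 + \left(\frac{5}{17} - \frac{31}{4}\right)\right)} = \sqrt{2236 + \left(43 - \frac{507}{68}\right)} = \sqrt{2236 + \frac{2417}{68}} = \sqrt{\frac{154465}{68}} = \frac{\sqrt{2625905}}{34}$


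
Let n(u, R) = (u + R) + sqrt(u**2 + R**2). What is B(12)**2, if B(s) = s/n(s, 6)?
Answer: 4/(3 + sqrt(5))**2 ≈ 0.14590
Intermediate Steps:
n(u, R) = R + u + sqrt(R**2 + u**2) (n(u, R) = (R + u) + sqrt(R**2 + u**2) = R + u + sqrt(R**2 + u**2))
B(s) = s/(6 + s + sqrt(36 + s**2)) (B(s) = s/(6 + s + sqrt(6**2 + s**2)) = s/(6 + s + sqrt(36 + s**2)))
B(12)**2 = (12/(6 + 12 + sqrt(36 + 12**2)))**2 = (12/(6 + 12 + sqrt(36 + 144)))**2 = (12/(6 + 12 + sqrt(180)))**2 = (12/(6 + 12 + 6*sqrt(5)))**2 = (12/(18 + 6*sqrt(5)))**2 = 144/(18 + 6*sqrt(5))**2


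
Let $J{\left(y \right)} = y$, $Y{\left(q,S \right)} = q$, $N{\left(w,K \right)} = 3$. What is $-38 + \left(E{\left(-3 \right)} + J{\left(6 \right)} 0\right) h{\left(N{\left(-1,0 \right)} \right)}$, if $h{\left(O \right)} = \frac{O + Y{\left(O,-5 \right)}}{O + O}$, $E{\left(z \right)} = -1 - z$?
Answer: $-36$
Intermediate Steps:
$h{\left(O \right)} = 1$ ($h{\left(O \right)} = \frac{O + O}{O + O} = \frac{2 O}{2 O} = 2 O \frac{1}{2 O} = 1$)
$-38 + \left(E{\left(-3 \right)} + J{\left(6 \right)} 0\right) h{\left(N{\left(-1,0 \right)} \right)} = -38 + \left(\left(-1 - -3\right) + 6 \cdot 0\right) 1 = -38 + \left(\left(-1 + 3\right) + 0\right) 1 = -38 + \left(2 + 0\right) 1 = -38 + 2 \cdot 1 = -38 + 2 = -36$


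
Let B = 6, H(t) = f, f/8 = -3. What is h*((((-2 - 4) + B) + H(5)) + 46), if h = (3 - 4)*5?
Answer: -110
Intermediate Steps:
h = -5 (h = -1*5 = -5)
f = -24 (f = 8*(-3) = -24)
H(t) = -24
h*((((-2 - 4) + B) + H(5)) + 46) = -5*((((-2 - 4) + 6) - 24) + 46) = -5*(((-6 + 6) - 24) + 46) = -5*((0 - 24) + 46) = -5*(-24 + 46) = -5*22 = -110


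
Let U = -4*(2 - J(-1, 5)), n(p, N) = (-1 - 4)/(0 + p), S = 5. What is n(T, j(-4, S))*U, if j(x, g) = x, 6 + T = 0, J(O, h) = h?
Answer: 10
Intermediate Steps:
T = -6 (T = -6 + 0 = -6)
n(p, N) = -5/p
U = 12 (U = -4*(2 - 1*5) = -4*(2 - 5) = -4*(-3) = 12)
n(T, j(-4, S))*U = -5/(-6)*12 = -5*(-1/6)*12 = (5/6)*12 = 10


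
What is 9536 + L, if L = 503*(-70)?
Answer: -25674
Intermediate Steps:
L = -35210
9536 + L = 9536 - 35210 = -25674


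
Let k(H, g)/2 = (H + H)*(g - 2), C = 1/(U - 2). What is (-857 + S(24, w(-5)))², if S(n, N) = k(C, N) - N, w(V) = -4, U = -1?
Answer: 714025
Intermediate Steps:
C = -⅓ (C = 1/(-1 - 2) = 1/(-3) = -⅓ ≈ -0.33333)
k(H, g) = 4*H*(-2 + g) (k(H, g) = 2*((H + H)*(g - 2)) = 2*((2*H)*(-2 + g)) = 2*(2*H*(-2 + g)) = 4*H*(-2 + g))
S(n, N) = 8/3 - 7*N/3 (S(n, N) = 4*(-⅓)*(-2 + N) - N = (8/3 - 4*N/3) - N = 8/3 - 7*N/3)
(-857 + S(24, w(-5)))² = (-857 + (8/3 - 7/3*(-4)))² = (-857 + (8/3 + 28/3))² = (-857 + 12)² = (-845)² = 714025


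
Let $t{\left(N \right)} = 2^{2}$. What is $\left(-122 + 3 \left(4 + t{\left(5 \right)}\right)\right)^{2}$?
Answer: $9604$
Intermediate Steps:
$t{\left(N \right)} = 4$
$\left(-122 + 3 \left(4 + t{\left(5 \right)}\right)\right)^{2} = \left(-122 + 3 \left(4 + 4\right)\right)^{2} = \left(-122 + 3 \cdot 8\right)^{2} = \left(-122 + 24\right)^{2} = \left(-98\right)^{2} = 9604$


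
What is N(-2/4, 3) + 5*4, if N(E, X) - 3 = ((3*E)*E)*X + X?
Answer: 113/4 ≈ 28.250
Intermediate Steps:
N(E, X) = 3 + X + 3*X*E² (N(E, X) = 3 + (((3*E)*E)*X + X) = 3 + ((3*E²)*X + X) = 3 + (3*X*E² + X) = 3 + (X + 3*X*E²) = 3 + X + 3*X*E²)
N(-2/4, 3) + 5*4 = (3 + 3 + 3*3*(-2/4)²) + 5*4 = (3 + 3 + 3*3*(-2*¼)²) + 20 = (3 + 3 + 3*3*(-½)²) + 20 = (3 + 3 + 3*3*(¼)) + 20 = (3 + 3 + 9/4) + 20 = 33/4 + 20 = 113/4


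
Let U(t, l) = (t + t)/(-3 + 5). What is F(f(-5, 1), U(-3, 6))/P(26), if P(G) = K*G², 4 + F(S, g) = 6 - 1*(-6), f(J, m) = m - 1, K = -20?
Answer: -1/1690 ≈ -0.00059172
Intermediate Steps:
f(J, m) = -1 + m
U(t, l) = t (U(t, l) = (2*t)/2 = (2*t)*(½) = t)
F(S, g) = 8 (F(S, g) = -4 + (6 - 1*(-6)) = -4 + (6 + 6) = -4 + 12 = 8)
P(G) = -20*G²
F(f(-5, 1), U(-3, 6))/P(26) = 8/((-20*26²)) = 8/((-20*676)) = 8/(-13520) = 8*(-1/13520) = -1/1690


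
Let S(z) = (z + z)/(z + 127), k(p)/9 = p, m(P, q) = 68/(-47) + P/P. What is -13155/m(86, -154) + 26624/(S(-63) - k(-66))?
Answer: 3910433551/132615 ≈ 29487.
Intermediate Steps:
m(P, q) = -21/47 (m(P, q) = 68*(-1/47) + 1 = -68/47 + 1 = -21/47)
k(p) = 9*p
S(z) = 2*z/(127 + z) (S(z) = (2*z)/(127 + z) = 2*z/(127 + z))
-13155/m(86, -154) + 26624/(S(-63) - k(-66)) = -13155/(-21/47) + 26624/(2*(-63)/(127 - 63) - 9*(-66)) = -13155*(-47/21) + 26624/(2*(-63)/64 - 1*(-594)) = 206095/7 + 26624/(2*(-63)*(1/64) + 594) = 206095/7 + 26624/(-63/32 + 594) = 206095/7 + 26624/(18945/32) = 206095/7 + 26624*(32/18945) = 206095/7 + 851968/18945 = 3910433551/132615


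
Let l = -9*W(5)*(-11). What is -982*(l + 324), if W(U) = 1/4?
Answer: -684945/2 ≈ -3.4247e+5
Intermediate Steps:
W(U) = 1/4
l = 99/4 (l = -9*1/4*(-11) = -9/4*(-11) = 99/4 ≈ 24.750)
-982*(l + 324) = -982*(99/4 + 324) = -982*1395/4 = -684945/2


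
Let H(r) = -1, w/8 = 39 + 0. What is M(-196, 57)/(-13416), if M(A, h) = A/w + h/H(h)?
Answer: 4495/1046448 ≈ 0.0042955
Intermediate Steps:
w = 312 (w = 8*(39 + 0) = 8*39 = 312)
M(A, h) = -h + A/312 (M(A, h) = A/312 + h/(-1) = A*(1/312) + h*(-1) = A/312 - h = -h + A/312)
M(-196, 57)/(-13416) = (-1*57 + (1/312)*(-196))/(-13416) = (-57 - 49/78)*(-1/13416) = -4495/78*(-1/13416) = 4495/1046448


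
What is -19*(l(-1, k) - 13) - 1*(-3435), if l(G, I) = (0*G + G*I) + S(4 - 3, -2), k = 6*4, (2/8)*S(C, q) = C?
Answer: 4062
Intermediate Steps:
S(C, q) = 4*C
k = 24
l(G, I) = 4 + G*I (l(G, I) = (0*G + G*I) + 4*(4 - 3) = (0 + G*I) + 4*1 = G*I + 4 = 4 + G*I)
-19*(l(-1, k) - 13) - 1*(-3435) = -19*((4 - 1*24) - 13) - 1*(-3435) = -19*((4 - 24) - 13) + 3435 = -19*(-20 - 13) + 3435 = -19*(-33) + 3435 = 627 + 3435 = 4062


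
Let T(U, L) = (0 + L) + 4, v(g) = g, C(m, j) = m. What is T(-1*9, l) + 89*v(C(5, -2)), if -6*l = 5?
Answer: 2689/6 ≈ 448.17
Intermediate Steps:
l = -⅚ (l = -⅙*5 = -⅚ ≈ -0.83333)
T(U, L) = 4 + L (T(U, L) = L + 4 = 4 + L)
T(-1*9, l) + 89*v(C(5, -2)) = (4 - ⅚) + 89*5 = 19/6 + 445 = 2689/6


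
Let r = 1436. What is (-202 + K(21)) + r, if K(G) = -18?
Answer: 1216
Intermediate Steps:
(-202 + K(21)) + r = (-202 - 18) + 1436 = -220 + 1436 = 1216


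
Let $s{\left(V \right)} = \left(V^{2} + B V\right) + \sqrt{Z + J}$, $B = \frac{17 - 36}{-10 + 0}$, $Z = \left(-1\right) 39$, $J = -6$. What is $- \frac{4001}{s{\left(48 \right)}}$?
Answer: $- \frac{79859960}{47808567} + \frac{100025 i \sqrt{5}}{47808567} \approx -1.6704 + 0.0046783 i$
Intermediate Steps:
$Z = -39$
$B = \frac{19}{10}$ ($B = - \frac{19}{-10} = \left(-19\right) \left(- \frac{1}{10}\right) = \frac{19}{10} \approx 1.9$)
$s{\left(V \right)} = V^{2} + \frac{19 V}{10} + 3 i \sqrt{5}$ ($s{\left(V \right)} = \left(V^{2} + \frac{19 V}{10}\right) + \sqrt{-39 - 6} = \left(V^{2} + \frac{19 V}{10}\right) + \sqrt{-45} = \left(V^{2} + \frac{19 V}{10}\right) + 3 i \sqrt{5} = V^{2} + \frac{19 V}{10} + 3 i \sqrt{5}$)
$- \frac{4001}{s{\left(48 \right)}} = - \frac{4001}{48^{2} + \frac{19}{10} \cdot 48 + 3 i \sqrt{5}} = - \frac{4001}{2304 + \frac{456}{5} + 3 i \sqrt{5}} = - \frac{4001}{\frac{11976}{5} + 3 i \sqrt{5}}$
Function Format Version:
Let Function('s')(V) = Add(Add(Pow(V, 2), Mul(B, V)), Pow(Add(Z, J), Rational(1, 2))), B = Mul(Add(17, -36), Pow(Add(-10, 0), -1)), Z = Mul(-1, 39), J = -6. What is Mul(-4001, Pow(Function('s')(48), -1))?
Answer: Add(Rational(-79859960, 47808567), Mul(Rational(100025, 47808567), I, Pow(5, Rational(1, 2)))) ≈ Add(-1.6704, Mul(0.0046783, I))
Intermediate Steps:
Z = -39
B = Rational(19, 10) (B = Mul(-19, Pow(-10, -1)) = Mul(-19, Rational(-1, 10)) = Rational(19, 10) ≈ 1.9000)
Function('s')(V) = Add(Pow(V, 2), Mul(Rational(19, 10), V), Mul(3, I, Pow(5, Rational(1, 2)))) (Function('s')(V) = Add(Add(Pow(V, 2), Mul(Rational(19, 10), V)), Pow(Add(-39, -6), Rational(1, 2))) = Add(Add(Pow(V, 2), Mul(Rational(19, 10), V)), Pow(-45, Rational(1, 2))) = Add(Add(Pow(V, 2), Mul(Rational(19, 10), V)), Mul(3, I, Pow(5, Rational(1, 2)))) = Add(Pow(V, 2), Mul(Rational(19, 10), V), Mul(3, I, Pow(5, Rational(1, 2)))))
Mul(-4001, Pow(Function('s')(48), -1)) = Mul(-4001, Pow(Add(Pow(48, 2), Mul(Rational(19, 10), 48), Mul(3, I, Pow(5, Rational(1, 2)))), -1)) = Mul(-4001, Pow(Add(2304, Rational(456, 5), Mul(3, I, Pow(5, Rational(1, 2)))), -1)) = Mul(-4001, Pow(Add(Rational(11976, 5), Mul(3, I, Pow(5, Rational(1, 2)))), -1))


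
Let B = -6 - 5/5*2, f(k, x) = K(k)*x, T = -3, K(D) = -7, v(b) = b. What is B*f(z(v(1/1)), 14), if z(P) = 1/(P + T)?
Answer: 784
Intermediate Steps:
z(P) = 1/(-3 + P) (z(P) = 1/(P - 3) = 1/(-3 + P))
f(k, x) = -7*x
B = -8 (B = -6 - 5*(1/5)*2 = -6 - 2 = -8)
B*f(z(v(1/1)), 14) = -(-56)*14 = -8*(-98) = 784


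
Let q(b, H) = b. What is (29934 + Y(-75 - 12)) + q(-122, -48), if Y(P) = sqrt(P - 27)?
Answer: 29812 + I*sqrt(114) ≈ 29812.0 + 10.677*I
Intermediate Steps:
Y(P) = sqrt(-27 + P)
(29934 + Y(-75 - 12)) + q(-122, -48) = (29934 + sqrt(-27 + (-75 - 12))) - 122 = (29934 + sqrt(-27 - 87)) - 122 = (29934 + sqrt(-114)) - 122 = (29934 + I*sqrt(114)) - 122 = 29812 + I*sqrt(114)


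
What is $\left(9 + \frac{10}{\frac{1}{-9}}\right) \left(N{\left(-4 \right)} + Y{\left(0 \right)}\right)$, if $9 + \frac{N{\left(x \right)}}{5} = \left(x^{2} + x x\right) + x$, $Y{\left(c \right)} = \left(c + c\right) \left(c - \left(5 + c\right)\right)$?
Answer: $-7695$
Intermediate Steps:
$Y{\left(c \right)} = - 10 c$ ($Y{\left(c \right)} = 2 c \left(-5\right) = - 10 c$)
$N{\left(x \right)} = -45 + 5 x + 10 x^{2}$ ($N{\left(x \right)} = -45 + 5 \left(\left(x^{2} + x x\right) + x\right) = -45 + 5 \left(\left(x^{2} + x^{2}\right) + x\right) = -45 + 5 \left(2 x^{2} + x\right) = -45 + 5 \left(x + 2 x^{2}\right) = -45 + \left(5 x + 10 x^{2}\right) = -45 + 5 x + 10 x^{2}$)
$\left(9 + \frac{10}{\frac{1}{-9}}\right) \left(N{\left(-4 \right)} + Y{\left(0 \right)}\right) = \left(9 + \frac{10}{\frac{1}{-9}}\right) \left(\left(-45 + 5 \left(-4\right) + 10 \left(-4\right)^{2}\right) - 0\right) = \left(9 + \frac{10}{- \frac{1}{9}}\right) \left(\left(-45 - 20 + 10 \cdot 16\right) + 0\right) = \left(9 + 10 \left(-9\right)\right) \left(\left(-45 - 20 + 160\right) + 0\right) = \left(9 - 90\right) \left(95 + 0\right) = \left(-81\right) 95 = -7695$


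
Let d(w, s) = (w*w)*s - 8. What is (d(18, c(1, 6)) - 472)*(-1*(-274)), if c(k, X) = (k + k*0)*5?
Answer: 312360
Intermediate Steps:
c(k, X) = 5*k (c(k, X) = (k + 0)*5 = k*5 = 5*k)
d(w, s) = -8 + s*w**2 (d(w, s) = w**2*s - 8 = s*w**2 - 8 = -8 + s*w**2)
(d(18, c(1, 6)) - 472)*(-1*(-274)) = ((-8 + (5*1)*18**2) - 472)*(-1*(-274)) = ((-8 + 5*324) - 472)*274 = ((-8 + 1620) - 472)*274 = (1612 - 472)*274 = 1140*274 = 312360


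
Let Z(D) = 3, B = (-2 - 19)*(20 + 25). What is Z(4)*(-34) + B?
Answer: -1047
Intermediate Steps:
B = -945 (B = -21*45 = -945)
Z(4)*(-34) + B = 3*(-34) - 945 = -102 - 945 = -1047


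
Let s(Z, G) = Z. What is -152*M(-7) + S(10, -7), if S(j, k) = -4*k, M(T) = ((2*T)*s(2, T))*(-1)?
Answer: -4228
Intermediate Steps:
M(T) = -4*T (M(T) = ((2*T)*2)*(-1) = (4*T)*(-1) = -4*T)
-152*M(-7) + S(10, -7) = -(-608)*(-7) - 4*(-7) = -152*28 + 28 = -4256 + 28 = -4228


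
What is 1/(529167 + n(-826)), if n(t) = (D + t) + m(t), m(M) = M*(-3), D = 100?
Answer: 1/530919 ≈ 1.8835e-6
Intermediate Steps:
m(M) = -3*M
n(t) = 100 - 2*t (n(t) = (100 + t) - 3*t = 100 - 2*t)
1/(529167 + n(-826)) = 1/(529167 + (100 - 2*(-826))) = 1/(529167 + (100 + 1652)) = 1/(529167 + 1752) = 1/530919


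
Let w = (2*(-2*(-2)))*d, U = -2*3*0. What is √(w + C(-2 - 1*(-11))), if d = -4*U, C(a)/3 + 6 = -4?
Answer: I*√30 ≈ 5.4772*I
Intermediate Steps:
U = 0 (U = -6*0 = 0)
C(a) = -30 (C(a) = -18 + 3*(-4) = -18 - 12 = -30)
d = 0 (d = -4*0 = 0)
w = 0 (w = (2*(-2*(-2)))*0 = (2*4)*0 = 8*0 = 0)
√(w + C(-2 - 1*(-11))) = √(0 - 30) = √(-30) = I*√30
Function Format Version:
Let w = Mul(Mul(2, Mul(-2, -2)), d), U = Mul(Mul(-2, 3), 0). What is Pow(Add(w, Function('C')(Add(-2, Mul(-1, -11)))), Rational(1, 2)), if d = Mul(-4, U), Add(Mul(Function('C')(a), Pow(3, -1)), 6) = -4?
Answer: Mul(I, Pow(30, Rational(1, 2))) ≈ Mul(5.4772, I)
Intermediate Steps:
U = 0 (U = Mul(-6, 0) = 0)
Function('C')(a) = -30 (Function('C')(a) = Add(-18, Mul(3, -4)) = Add(-18, -12) = -30)
d = 0 (d = Mul(-4, 0) = 0)
w = 0 (w = Mul(Mul(2, Mul(-2, -2)), 0) = Mul(Mul(2, 4), 0) = Mul(8, 0) = 0)
Pow(Add(w, Function('C')(Add(-2, Mul(-1, -11)))), Rational(1, 2)) = Pow(Add(0, -30), Rational(1, 2)) = Pow(-30, Rational(1, 2)) = Mul(I, Pow(30, Rational(1, 2)))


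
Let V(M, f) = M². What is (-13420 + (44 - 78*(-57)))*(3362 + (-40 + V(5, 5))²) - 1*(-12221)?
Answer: -32019689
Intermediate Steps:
(-13420 + (44 - 78*(-57)))*(3362 + (-40 + V(5, 5))²) - 1*(-12221) = (-13420 + (44 - 78*(-57)))*(3362 + (-40 + 5²)²) - 1*(-12221) = (-13420 + (44 + 4446))*(3362 + (-40 + 25)²) + 12221 = (-13420 + 4490)*(3362 + (-15)²) + 12221 = -8930*(3362 + 225) + 12221 = -8930*3587 + 12221 = -32031910 + 12221 = -32019689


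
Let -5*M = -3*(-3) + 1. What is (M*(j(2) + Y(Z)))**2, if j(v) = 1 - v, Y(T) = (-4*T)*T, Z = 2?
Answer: 1156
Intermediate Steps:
M = -2 (M = -(-3*(-3) + 1)/5 = -(9 + 1)/5 = -1/5*10 = -2)
Y(T) = -4*T**2
(M*(j(2) + Y(Z)))**2 = (-2*((1 - 1*2) - 4*2**2))**2 = (-2*((1 - 2) - 4*4))**2 = (-2*(-1 - 16))**2 = (-2*(-17))**2 = 34**2 = 1156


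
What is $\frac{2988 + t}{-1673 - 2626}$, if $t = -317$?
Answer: $- \frac{2671}{4299} \approx -0.62131$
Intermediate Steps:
$\frac{2988 + t}{-1673 - 2626} = \frac{2988 - 317}{-1673 - 2626} = \frac{2671}{-4299} = 2671 \left(- \frac{1}{4299}\right) = - \frac{2671}{4299}$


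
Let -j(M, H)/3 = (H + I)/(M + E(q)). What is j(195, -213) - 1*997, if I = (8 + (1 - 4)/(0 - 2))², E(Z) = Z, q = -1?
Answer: -772199/776 ≈ -995.10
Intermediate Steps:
I = 361/4 (I = (8 - 3/(-2))² = (8 - 3*(-½))² = (8 + 3/2)² = (19/2)² = 361/4 ≈ 90.250)
j(M, H) = -3*(361/4 + H)/(-1 + M) (j(M, H) = -3*(H + 361/4)/(M - 1) = -3*(361/4 + H)/(-1 + M))
j(195, -213) - 1*997 = 3*(-361 - 4*(-213))/(4*(-1 + 195)) - 1*997 = (¾)*(-361 + 852)/194 - 997 = (¾)*(1/194)*491 - 997 = 1473/776 - 997 = -772199/776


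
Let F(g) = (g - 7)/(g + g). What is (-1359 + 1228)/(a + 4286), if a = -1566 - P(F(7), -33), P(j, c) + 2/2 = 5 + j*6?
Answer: -131/2716 ≈ -0.048233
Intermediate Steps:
F(g) = (-7 + g)/(2*g) (F(g) = (-7 + g)/((2*g)) = (-7 + g)*(1/(2*g)) = (-7 + g)/(2*g))
P(j, c) = 4 + 6*j (P(j, c) = -1 + (5 + j*6) = -1 + (5 + 6*j) = 4 + 6*j)
a = -1570 (a = -1566 - (4 + 6*((1/2)*(-7 + 7)/7)) = -1566 - (4 + 6*((1/2)*(1/7)*0)) = -1566 - (4 + 6*0) = -1566 - (4 + 0) = -1566 - 1*4 = -1566 - 4 = -1570)
(-1359 + 1228)/(a + 4286) = (-1359 + 1228)/(-1570 + 4286) = -131/2716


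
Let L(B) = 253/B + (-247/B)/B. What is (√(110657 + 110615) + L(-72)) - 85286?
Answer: -442141087/5184 + 2*√55318 ≈ -84819.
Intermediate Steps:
L(B) = -247/B² + 253/B (L(B) = 253/B - 247/B² = -247/B² + 253/B)
(√(110657 + 110615) + L(-72)) - 85286 = (√(110657 + 110615) + (-247 + 253*(-72))/(-72)²) - 85286 = (√221272 + (-247 - 18216)/5184) - 85286 = (2*√55318 + (1/5184)*(-18463)) - 85286 = (2*√55318 - 18463/5184) - 85286 = (-18463/5184 + 2*√55318) - 85286 = -442141087/5184 + 2*√55318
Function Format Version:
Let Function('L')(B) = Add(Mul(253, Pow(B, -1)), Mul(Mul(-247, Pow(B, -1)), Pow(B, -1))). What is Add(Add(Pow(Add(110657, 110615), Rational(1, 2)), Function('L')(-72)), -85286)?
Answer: Add(Rational(-442141087, 5184), Mul(2, Pow(55318, Rational(1, 2)))) ≈ -84819.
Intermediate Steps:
Function('L')(B) = Add(Mul(-247, Pow(B, -2)), Mul(253, Pow(B, -1))) (Function('L')(B) = Add(Mul(253, Pow(B, -1)), Mul(-247, Pow(B, -2))) = Add(Mul(-247, Pow(B, -2)), Mul(253, Pow(B, -1))))
Add(Add(Pow(Add(110657, 110615), Rational(1, 2)), Function('L')(-72)), -85286) = Add(Add(Pow(Add(110657, 110615), Rational(1, 2)), Mul(Pow(-72, -2), Add(-247, Mul(253, -72)))), -85286) = Add(Add(Pow(221272, Rational(1, 2)), Mul(Rational(1, 5184), Add(-247, -18216))), -85286) = Add(Add(Mul(2, Pow(55318, Rational(1, 2))), Mul(Rational(1, 5184), -18463)), -85286) = Add(Add(Mul(2, Pow(55318, Rational(1, 2))), Rational(-18463, 5184)), -85286) = Add(Add(Rational(-18463, 5184), Mul(2, Pow(55318, Rational(1, 2)))), -85286) = Add(Rational(-442141087, 5184), Mul(2, Pow(55318, Rational(1, 2))))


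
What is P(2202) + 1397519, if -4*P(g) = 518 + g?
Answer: 1396839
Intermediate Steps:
P(g) = -259/2 - g/4 (P(g) = -(518 + g)/4 = -259/2 - g/4)
P(2202) + 1397519 = (-259/2 - 1/4*2202) + 1397519 = (-259/2 - 1101/2) + 1397519 = -680 + 1397519 = 1396839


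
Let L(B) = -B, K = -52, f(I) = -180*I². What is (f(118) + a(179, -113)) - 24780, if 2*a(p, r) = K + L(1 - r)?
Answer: -2531183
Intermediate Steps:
a(p, r) = -53/2 + r/2 (a(p, r) = (-52 - (1 - r))/2 = (-52 + (-1 + r))/2 = (-53 + r)/2 = -53/2 + r/2)
(f(118) + a(179, -113)) - 24780 = (-180*118² + (-53/2 + (½)*(-113))) - 24780 = (-180*13924 + (-53/2 - 113/2)) - 24780 = (-2506320 - 83) - 24780 = -2506403 - 24780 = -2531183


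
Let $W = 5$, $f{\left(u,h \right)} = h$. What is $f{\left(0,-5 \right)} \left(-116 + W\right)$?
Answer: $555$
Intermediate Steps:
$f{\left(0,-5 \right)} \left(-116 + W\right) = - 5 \left(-116 + 5\right) = \left(-5\right) \left(-111\right) = 555$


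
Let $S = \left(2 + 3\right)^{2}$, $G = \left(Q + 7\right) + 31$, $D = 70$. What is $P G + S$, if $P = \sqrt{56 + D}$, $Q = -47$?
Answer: $25 - 27 \sqrt{14} \approx -76.025$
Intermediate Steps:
$G = -9$ ($G = \left(-47 + 7\right) + 31 = -40 + 31 = -9$)
$S = 25$ ($S = 5^{2} = 25$)
$P = 3 \sqrt{14}$ ($P = \sqrt{56 + 70} = \sqrt{126} = 3 \sqrt{14} \approx 11.225$)
$P G + S = 3 \sqrt{14} \left(-9\right) + 25 = - 27 \sqrt{14} + 25 = 25 - 27 \sqrt{14}$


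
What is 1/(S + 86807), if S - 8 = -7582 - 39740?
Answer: 1/39493 ≈ 2.5321e-5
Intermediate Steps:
S = -47314 (S = 8 + (-7582 - 39740) = 8 - 47322 = -47314)
1/(S + 86807) = 1/(-47314 + 86807) = 1/39493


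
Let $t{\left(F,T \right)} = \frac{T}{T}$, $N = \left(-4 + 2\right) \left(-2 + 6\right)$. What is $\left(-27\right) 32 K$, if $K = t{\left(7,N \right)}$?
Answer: $-864$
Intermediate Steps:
$N = -8$ ($N = \left(-2\right) 4 = -8$)
$t{\left(F,T \right)} = 1$
$K = 1$
$\left(-27\right) 32 K = \left(-27\right) 32 \cdot 1 = \left(-864\right) 1 = -864$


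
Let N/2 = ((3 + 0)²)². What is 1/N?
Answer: 1/162 ≈ 0.0061728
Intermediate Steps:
N = 162 (N = 2*((3 + 0)²)² = 2*(3²)² = 2*9² = 2*81 = 162)
1/N = 1/162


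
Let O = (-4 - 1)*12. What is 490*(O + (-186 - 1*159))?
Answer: -198450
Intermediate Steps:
O = -60 (O = -5*12 = -60)
490*(O + (-186 - 1*159)) = 490*(-60 + (-186 - 1*159)) = 490*(-60 + (-186 - 159)) = 490*(-60 - 345) = 490*(-405) = -198450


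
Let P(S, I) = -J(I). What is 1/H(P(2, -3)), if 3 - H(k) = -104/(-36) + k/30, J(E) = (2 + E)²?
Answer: 90/13 ≈ 6.9231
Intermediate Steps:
P(S, I) = -(2 + I)²
H(k) = ⅑ - k/30 (H(k) = 3 - (-104/(-36) + k/30) = 3 - (-104*(-1/36) + k*(1/30)) = 3 - (26/9 + k/30) = 3 + (-26/9 - k/30) = ⅑ - k/30)
1/H(P(2, -3)) = 1/(⅑ - (-1)*(2 - 3)²/30) = 1/(⅑ - (-1)*(-1)²/30) = 1/(⅑ - (-1)/30) = 1/(⅑ - 1/30*(-1)) = 1/(⅑ + 1/30) = 1/(13/90) = 90/13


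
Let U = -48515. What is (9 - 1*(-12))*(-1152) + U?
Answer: -72707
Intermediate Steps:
(9 - 1*(-12))*(-1152) + U = (9 - 1*(-12))*(-1152) - 48515 = (9 + 12)*(-1152) - 48515 = 21*(-1152) - 48515 = -24192 - 48515 = -72707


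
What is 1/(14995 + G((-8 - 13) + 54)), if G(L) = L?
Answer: 1/15028 ≈ 6.6542e-5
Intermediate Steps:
1/(14995 + G((-8 - 13) + 54)) = 1/(14995 + ((-8 - 13) + 54)) = 1/(14995 + (-21 + 54)) = 1/(14995 + 33) = 1/15028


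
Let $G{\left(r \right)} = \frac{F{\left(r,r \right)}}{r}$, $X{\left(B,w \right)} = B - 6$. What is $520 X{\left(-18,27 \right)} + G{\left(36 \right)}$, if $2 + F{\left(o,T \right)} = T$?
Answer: $- \frac{224623}{18} \approx -12479.0$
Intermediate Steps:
$F{\left(o,T \right)} = -2 + T$
$X{\left(B,w \right)} = -6 + B$
$G{\left(r \right)} = \frac{-2 + r}{r}$
$520 X{\left(-18,27 \right)} + G{\left(36 \right)} = 520 \left(-6 - 18\right) + \frac{-2 + 36}{36} = 520 \left(-24\right) + \frac{1}{36} \cdot 34 = -12480 + \frac{17}{18} = - \frac{224623}{18}$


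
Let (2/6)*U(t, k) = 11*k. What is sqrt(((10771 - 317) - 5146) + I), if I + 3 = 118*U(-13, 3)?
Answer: sqrt(16987) ≈ 130.33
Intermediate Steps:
U(t, k) = 33*k (U(t, k) = 3*(11*k) = 33*k)
I = 11679 (I = -3 + 118*(33*3) = -3 + 118*99 = -3 + 11682 = 11679)
sqrt(((10771 - 317) - 5146) + I) = sqrt(((10771 - 317) - 5146) + 11679) = sqrt((10454 - 5146) + 11679) = sqrt(5308 + 11679) = sqrt(16987)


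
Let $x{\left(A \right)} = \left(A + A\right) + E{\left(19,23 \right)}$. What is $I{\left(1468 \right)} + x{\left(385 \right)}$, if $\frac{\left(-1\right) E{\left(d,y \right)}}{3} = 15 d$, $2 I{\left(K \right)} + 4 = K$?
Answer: $647$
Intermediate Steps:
$I{\left(K \right)} = -2 + \frac{K}{2}$
$E{\left(d,y \right)} = - 45 d$ ($E{\left(d,y \right)} = - 3 \cdot 15 d = - 45 d$)
$x{\left(A \right)} = -855 + 2 A$ ($x{\left(A \right)} = \left(A + A\right) - 855 = 2 A - 855 = -855 + 2 A$)
$I{\left(1468 \right)} + x{\left(385 \right)} = \left(-2 + \frac{1}{2} \cdot 1468\right) + \left(-855 + 2 \cdot 385\right) = \left(-2 + 734\right) + \left(-855 + 770\right) = 732 - 85 = 647$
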